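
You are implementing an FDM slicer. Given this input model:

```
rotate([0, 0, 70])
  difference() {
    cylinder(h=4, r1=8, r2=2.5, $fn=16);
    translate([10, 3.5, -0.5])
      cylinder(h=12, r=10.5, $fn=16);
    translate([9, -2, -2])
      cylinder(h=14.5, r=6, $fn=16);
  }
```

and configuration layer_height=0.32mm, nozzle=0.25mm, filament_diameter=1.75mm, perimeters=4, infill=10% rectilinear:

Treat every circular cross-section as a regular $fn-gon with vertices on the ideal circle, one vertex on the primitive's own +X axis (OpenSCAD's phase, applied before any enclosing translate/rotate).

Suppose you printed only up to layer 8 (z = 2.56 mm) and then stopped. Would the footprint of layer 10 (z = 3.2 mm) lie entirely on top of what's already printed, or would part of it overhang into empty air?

Compare the two slices. At z = 2.56: the cone contributes a regular 16-gon of circumradius 4.480 (interpolated between r1=8 and r2=2.5 at t=0.640) (area = (16/2)·4.480²·sin(360°/16) = 61.44 mm²); the r=10.5 cylinder at (10, 3.5) gives a regular 16-gon of circumradius 10.5 (constant along its height) (area = (16/2)·10.500²·sin(360°/16) = 337.53 mm²); the r=6 cylinder at (9, -2) contributes a regular 16-gon of circumradius 6 (area = (16/2)·6.000²·sin(360°/16) = 110.21 mm²); Taking the first minus the rest: starting from the cone (61.44 mm²), the r=10.5 cylinder at (10, 3.5) partially overlaps it — only the 25.99 mm² overlap (of its 337.53 mm²) is removed, clipping the outline; the r=6 cylinder at (9, -2) misses the remaining region (no effect) — area = 35.46 mm²; (whole slice rotated 70° about Z — lengths, areas and connectivity unchanged). At z = 3.2: the cone contributes a regular 16-gon of circumradius 3.600 (interpolated between r1=8 and r2=2.5 at t=0.800) (area = (16/2)·3.600²·sin(360°/16) = 39.68 mm²); the r=10.5 cylinder at (10, 3.5) contributes a regular 16-gon of circumradius 10.5 (area = (16/2)·10.500²·sin(360°/16) = 337.53 mm²); the r=6 cylinder at (9, -2) contributes a regular 16-gon of circumradius 6 (area = (16/2)·6.000²·sin(360°/16) = 110.21 mm²); Subtracting the remaining from the first: starting from the cone (39.68 mm²), the r=10.5 cylinder at (10, 3.5) partially overlaps it — only the 16.75 mm² overlap (of its 337.53 mm²) is removed, clipping the outline; the r=6 cylinder at (9, -2) misses the remaining region (no effect) — area = 22.93 mm²; (rotated 70° about Z; rotation is an isometry so areas/perimeters/island counts are preserved). Checking containment: the cross-section at z = 3.2 is a subset of the cross-section at z = 2.56.

entirely on top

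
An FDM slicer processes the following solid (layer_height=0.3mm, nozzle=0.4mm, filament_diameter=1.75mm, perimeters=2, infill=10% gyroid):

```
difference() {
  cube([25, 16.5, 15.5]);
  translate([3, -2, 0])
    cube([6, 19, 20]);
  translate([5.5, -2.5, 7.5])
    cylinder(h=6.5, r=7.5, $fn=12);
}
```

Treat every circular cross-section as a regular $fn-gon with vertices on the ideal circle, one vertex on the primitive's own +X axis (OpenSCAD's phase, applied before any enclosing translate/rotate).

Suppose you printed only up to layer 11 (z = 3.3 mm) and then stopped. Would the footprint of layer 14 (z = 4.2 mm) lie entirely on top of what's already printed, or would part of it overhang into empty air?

entirely on top

Compare the two slices. At z = 3.3: the cube is present — its section is the full 25×16.5 rectangle (area 412.50 mm²); the cube at (3, -2) (footprint 6×19) is included at this height (area 114.00 mm²); the cylinder at (5.5, -2.5) is not intersected at this z (z outside [7.5, 14]); After the difference (first − rest): starting from the 25×16.5 cube (412.50 mm²), the 6×19 cube at (3, -2) partially overlaps it — only the 99.00 mm² overlap (of its 114.00 mm²) is removed, clipping the outline — area = 313.50 mm². At z = 4.2: the cube (footprint 25×16.5) is included at this height (area 412.50 mm²); the cube at (3, -2) (footprint 6×19) is included at this height (area 114.00 mm²); the cylinder at (5.5, -2.5) does not reach this height (z outside [7.5, 14]); After the difference (first − rest): starting from the 25×16.5 cube (412.50 mm²), the 6×19 cube at (3, -2) partially overlaps it — only the 99.00 mm² overlap (of its 114.00 mm²) is removed, clipping the outline — area = 313.50 mm². Checking containment: the cross-section at z = 4.2 is a subset of the cross-section at z = 3.3.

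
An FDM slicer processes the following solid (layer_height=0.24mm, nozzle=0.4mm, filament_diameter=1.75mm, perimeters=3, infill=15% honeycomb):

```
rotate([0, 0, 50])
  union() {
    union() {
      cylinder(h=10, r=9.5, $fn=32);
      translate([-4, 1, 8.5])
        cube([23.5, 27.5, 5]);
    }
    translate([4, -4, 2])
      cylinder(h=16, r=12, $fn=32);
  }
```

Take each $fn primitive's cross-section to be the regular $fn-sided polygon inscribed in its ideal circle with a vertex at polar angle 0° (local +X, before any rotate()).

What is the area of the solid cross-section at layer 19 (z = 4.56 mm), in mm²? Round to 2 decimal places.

497.77 mm²

At z = 4.56 mm: the r=9.5 cylinder contributes a regular 32-gon of circumradius 9.5 (area = (32/2)·9.500²·sin(360°/32) = 281.71 mm²); the cube at (-4, 1) does not reach this height (z outside [8.5, 13.5]); Merging all regions: only the r=9.5 cylinder is present, so the union is just that shape — area = 281.71 mm²; the r=12 cylinder at (4, -4) contributes a regular 32-gon of circumradius 12 (area = (32/2)·12.000²·sin(360°/32) = 449.49 mm²); Taking the union: the regions partially overlap — summed areas 731.20 mm² minus the doubly-counted overlap 233.43 mm² gives 497.77 mm² — area = 497.77 mm²; (rotated 50° about Z; rotation is an isometry so areas/perimeters/island counts are preserved). Overall, the cross-section is a single solid region. Net area = 497.77 mm².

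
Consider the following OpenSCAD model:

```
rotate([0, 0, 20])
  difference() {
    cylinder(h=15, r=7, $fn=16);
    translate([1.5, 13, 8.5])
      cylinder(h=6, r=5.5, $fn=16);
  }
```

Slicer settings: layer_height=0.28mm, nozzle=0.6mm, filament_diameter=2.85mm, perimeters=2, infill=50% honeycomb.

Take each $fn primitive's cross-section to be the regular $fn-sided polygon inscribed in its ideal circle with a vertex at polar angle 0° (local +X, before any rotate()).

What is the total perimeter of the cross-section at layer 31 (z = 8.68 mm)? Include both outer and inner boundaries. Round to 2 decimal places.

43.70 mm

At z = 8.68 mm: the r=7 cylinder contributes a regular 16-gon of circumradius 7 (perimeter = 2·16·7.000·sin(180°/16) = 43.70 mm); the r=5.5 cylinder at (1.5, 13) gives a regular 16-gon of circumradius 5.5 (constant along its height) (perimeter = 2·16·5.500·sin(180°/16) = 34.34 mm); Taking the first minus the rest: starting from the r=7 cylinder, the r=5.5 cylinder at (1.5, 13) misses the remaining region (no effect) — boundary = 43.70 mm; (whole slice rotated 20° about Z — lengths, areas and connectivity unchanged). Overall, the cross-section is a single solid region. Total boundary length (outer) = 43.70 mm.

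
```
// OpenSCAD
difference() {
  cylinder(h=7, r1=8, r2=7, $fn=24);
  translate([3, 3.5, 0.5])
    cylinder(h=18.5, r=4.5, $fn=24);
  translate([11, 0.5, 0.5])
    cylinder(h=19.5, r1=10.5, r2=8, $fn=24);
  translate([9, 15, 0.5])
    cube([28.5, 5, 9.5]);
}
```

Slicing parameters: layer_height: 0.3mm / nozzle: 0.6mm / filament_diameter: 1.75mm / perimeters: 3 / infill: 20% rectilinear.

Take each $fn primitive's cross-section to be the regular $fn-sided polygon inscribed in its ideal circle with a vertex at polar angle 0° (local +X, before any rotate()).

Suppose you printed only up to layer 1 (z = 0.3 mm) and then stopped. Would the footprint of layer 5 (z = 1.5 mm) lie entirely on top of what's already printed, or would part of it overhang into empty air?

Compare the two slices. At z = 0.3: the cone (r1=8→r2=7) has section circumradius 7.957 here — a regular 24-gon (area = (24/2)·7.957²·sin(360°/24) = 196.65 mm²); the cylinder at (3, 3.5) does not reach this height (z outside [0.5, 19]); the cone at (11, 0.5) is not intersected at this z (z outside [0.5, 20]); the cube at (9, 15) is not intersected at this z (z outside [0.5, 10]); After the difference (first − rest): none of the subtracted shapes is present at this height, so the cone is unchanged — area = 196.65 mm². At z = 1.5: the cone (r1=8→r2=7) has section circumradius 7.786 here — a regular 24-gon (area = (24/2)·7.786²·sin(360°/24) = 188.27 mm²); the r=4.5 cylinder at (3, 3.5) contributes a regular 24-gon of circumradius 4.5 (area = (24/2)·4.500²·sin(360°/24) = 62.89 mm²); the cone at (11, 0.5) contributes a regular 24-gon of circumradius 10.372 (interpolated between r1=10.5 and r2=8 at t=0.051) (area = (24/2)·10.372²·sin(360°/24) = 334.11 mm²); the cube at (9, 15) (footprint 28.5×5) is included at this height (area 142.50 mm²); After the difference (first − rest): starting from the cone (188.27 mm²), the r=4.5 cylinder at (3, 3.5) partially overlaps it — only the 54.90 mm² overlap (of its 62.89 mm²) is removed, clipping the outline; the cone at (11, 0.5) partially overlaps it — only the 31.63 mm² overlap (of its 334.11 mm²) is removed, clipping the outline; the 28.5×5 cube at (9, 15) misses the remaining region (no effect) — area = 101.73 mm². Checking containment: the cross-section at z = 1.5 is a subset of the cross-section at z = 0.3.

entirely on top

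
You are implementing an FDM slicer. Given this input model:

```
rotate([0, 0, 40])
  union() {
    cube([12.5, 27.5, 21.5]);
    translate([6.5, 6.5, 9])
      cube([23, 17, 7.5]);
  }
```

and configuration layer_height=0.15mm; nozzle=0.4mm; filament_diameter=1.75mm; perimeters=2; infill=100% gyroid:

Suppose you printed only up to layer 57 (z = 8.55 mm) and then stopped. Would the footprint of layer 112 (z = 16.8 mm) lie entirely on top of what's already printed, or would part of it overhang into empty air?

entirely on top

Compare the two slices. At z = 8.55: the 12.5×27.5 cube contributes its full rectangle (area 343.75 mm²); the cube at (6.5, 6.5) does not reach this height (z outside [9, 16.5]); Taking the union: only the 12.5×27.5 cube is present, so the union is just that shape — area = 343.75 mm²; (whole slice rotated 40° about Z — lengths, areas and connectivity unchanged). At z = 16.8: the 12.5×27.5 cube contributes its full rectangle (area 343.75 mm²); the cube at (6.5, 6.5) does not reach this height (z outside [9, 16.5]); Combining (union): only the 12.5×27.5 cube is present, so the union is just that shape — area = 343.75 mm²; (whole slice rotated 40° about Z — lengths, areas and connectivity unchanged). Checking containment: the cross-section at z = 16.8 is a subset of the cross-section at z = 8.55.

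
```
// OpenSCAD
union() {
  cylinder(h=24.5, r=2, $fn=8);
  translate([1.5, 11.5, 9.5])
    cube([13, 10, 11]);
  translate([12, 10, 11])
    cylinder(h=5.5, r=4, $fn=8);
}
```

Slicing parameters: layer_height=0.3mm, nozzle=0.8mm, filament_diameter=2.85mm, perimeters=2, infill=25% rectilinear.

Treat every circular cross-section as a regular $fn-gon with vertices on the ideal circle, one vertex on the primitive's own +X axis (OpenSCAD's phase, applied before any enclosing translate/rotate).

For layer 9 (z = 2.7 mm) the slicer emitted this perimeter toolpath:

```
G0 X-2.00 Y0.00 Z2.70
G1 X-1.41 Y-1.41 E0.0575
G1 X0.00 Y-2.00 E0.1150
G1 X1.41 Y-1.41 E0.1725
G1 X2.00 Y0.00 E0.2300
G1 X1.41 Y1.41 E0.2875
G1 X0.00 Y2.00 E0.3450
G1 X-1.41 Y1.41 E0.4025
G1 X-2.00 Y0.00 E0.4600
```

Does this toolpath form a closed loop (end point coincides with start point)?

Start point (G0): (-2.00, 0.00). End point (last G1): the path returns to the start — closed.

yes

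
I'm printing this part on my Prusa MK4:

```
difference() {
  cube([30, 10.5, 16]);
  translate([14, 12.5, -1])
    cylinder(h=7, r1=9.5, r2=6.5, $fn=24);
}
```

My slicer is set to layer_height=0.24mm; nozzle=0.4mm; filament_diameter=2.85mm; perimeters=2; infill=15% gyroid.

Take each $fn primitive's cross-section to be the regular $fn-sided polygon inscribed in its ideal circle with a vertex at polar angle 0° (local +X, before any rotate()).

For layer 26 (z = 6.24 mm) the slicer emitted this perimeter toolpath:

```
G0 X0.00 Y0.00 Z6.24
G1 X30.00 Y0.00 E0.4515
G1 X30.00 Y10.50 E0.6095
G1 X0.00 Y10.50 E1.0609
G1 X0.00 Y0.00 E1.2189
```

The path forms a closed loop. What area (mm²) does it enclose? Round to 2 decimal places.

Apply the shoelace formula to the sequence of (X, Y) vertices; enclosed area = 315.00 mm².

315.00 mm²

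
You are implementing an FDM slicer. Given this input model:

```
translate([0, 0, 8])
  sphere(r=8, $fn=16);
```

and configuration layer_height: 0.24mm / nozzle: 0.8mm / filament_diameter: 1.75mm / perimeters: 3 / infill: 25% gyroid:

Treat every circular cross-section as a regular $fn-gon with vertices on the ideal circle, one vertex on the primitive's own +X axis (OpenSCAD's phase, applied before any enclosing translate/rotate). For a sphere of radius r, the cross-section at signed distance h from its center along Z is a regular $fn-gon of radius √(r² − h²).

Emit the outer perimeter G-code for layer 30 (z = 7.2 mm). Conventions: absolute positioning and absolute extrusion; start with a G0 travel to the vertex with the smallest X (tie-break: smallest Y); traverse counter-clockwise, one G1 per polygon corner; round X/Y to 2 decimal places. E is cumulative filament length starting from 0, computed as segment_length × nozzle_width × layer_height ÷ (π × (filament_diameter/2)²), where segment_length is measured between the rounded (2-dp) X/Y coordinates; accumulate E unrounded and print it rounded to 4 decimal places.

G0 X-7.96 Y0.00 Z7.20
G1 X-7.35 Y-3.05 E0.2483
G1 X-5.63 Y-5.63 E0.4958
G1 X-3.05 Y-7.35 E0.7433
G1 X0.00 Y-7.96 E0.9916
G1 X3.05 Y-7.35 E1.2399
G1 X5.63 Y-5.63 E1.4874
G1 X7.35 Y-3.05 E1.7349
G1 X7.96 Y0.00 E1.9832
G1 X7.35 Y3.05 E2.2315
G1 X5.63 Y5.63 E2.4790
G1 X3.05 Y7.35 E2.7265
G1 X0.00 Y7.96 E2.9748
G1 X-3.05 Y7.35 E3.2231
G1 X-5.63 Y5.63 E3.4706
G1 X-7.35 Y3.05 E3.7181
G1 X-7.96 Y0.00 E3.9664

At z = 7.2 mm: the r=8 sphere contributes a regular 16-gon of circumradius √(8²−0.8²) = 7.960. The outline is a single polygon with 16 vertices. Extrusion per mm of travel: 0.8 × 0.24 / (π × 0.875²) = 0.079824. Accumulating E over each segment gives final E = 3.9664.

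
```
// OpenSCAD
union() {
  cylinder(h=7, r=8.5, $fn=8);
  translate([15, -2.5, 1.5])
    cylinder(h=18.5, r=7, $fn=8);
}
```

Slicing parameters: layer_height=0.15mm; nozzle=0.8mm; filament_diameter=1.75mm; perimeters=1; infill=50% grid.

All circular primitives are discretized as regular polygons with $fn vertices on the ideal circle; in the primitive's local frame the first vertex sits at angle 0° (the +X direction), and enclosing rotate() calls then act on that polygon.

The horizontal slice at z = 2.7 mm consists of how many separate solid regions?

2

At z = 2.7 mm: the r=8.5 cylinder contributes a regular 8-gon of circumradius 8.5; the r=7 cylinder at (15, -2.5) contributes a regular 8-gon of circumradius 7; Combining (union): the 2 present regions are separate (no shared area or edge), so areas and boundary lengths simply add and each stays a separate island — 2 connected regions. The result has 2 disconnected regions.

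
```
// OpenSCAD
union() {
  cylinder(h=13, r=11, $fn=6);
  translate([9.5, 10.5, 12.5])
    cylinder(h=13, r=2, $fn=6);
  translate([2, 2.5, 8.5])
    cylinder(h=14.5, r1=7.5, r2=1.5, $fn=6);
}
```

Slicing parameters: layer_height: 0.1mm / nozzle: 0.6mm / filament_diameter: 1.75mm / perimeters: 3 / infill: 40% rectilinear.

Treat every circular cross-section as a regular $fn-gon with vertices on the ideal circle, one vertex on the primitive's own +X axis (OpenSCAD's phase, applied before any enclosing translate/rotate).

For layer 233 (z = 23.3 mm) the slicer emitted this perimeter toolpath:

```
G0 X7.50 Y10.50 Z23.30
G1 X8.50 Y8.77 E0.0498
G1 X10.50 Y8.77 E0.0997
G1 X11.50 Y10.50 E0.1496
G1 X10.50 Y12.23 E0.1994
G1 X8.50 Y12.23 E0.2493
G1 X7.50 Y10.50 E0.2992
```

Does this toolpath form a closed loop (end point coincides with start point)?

Start point (G0): (7.50, 10.50). End point (last G1): the path returns to the start — closed.

yes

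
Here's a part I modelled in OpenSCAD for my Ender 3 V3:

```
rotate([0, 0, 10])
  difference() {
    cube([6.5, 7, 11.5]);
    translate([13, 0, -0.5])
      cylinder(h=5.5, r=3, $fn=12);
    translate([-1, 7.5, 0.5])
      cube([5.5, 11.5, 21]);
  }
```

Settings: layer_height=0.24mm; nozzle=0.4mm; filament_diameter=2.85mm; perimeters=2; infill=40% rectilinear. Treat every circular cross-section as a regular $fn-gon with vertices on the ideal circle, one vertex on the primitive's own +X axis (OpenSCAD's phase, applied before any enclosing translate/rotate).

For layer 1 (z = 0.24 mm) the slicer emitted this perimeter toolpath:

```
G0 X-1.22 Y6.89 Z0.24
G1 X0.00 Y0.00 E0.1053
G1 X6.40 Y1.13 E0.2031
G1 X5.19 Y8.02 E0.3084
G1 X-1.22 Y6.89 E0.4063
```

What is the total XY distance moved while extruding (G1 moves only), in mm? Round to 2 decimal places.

Sum the Euclidean lengths of each G1 segment: total = 27.00 mm.

27.00 mm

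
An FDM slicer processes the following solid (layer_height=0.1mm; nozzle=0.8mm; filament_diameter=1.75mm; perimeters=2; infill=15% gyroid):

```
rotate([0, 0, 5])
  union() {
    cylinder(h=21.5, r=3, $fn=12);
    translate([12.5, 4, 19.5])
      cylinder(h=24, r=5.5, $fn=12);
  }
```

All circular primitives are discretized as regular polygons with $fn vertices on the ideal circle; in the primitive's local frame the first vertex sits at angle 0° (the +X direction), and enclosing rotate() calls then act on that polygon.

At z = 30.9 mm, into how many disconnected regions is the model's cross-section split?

1

At z = 30.9 mm: the cylinder is absent (z outside [0, 21.5]); the r=5.5 cylinder at (12.5, 4) gives a regular 12-gon of circumradius 5.5 (constant along its height); Merging all regions: only the r=5.5 cylinder at (12.5, 4) is present, so the union is just that shape — 1 connected region; (rotated 5° about Z; rotation is an isometry so areas/perimeters/island counts are preserved). The result has 1 disconnected region.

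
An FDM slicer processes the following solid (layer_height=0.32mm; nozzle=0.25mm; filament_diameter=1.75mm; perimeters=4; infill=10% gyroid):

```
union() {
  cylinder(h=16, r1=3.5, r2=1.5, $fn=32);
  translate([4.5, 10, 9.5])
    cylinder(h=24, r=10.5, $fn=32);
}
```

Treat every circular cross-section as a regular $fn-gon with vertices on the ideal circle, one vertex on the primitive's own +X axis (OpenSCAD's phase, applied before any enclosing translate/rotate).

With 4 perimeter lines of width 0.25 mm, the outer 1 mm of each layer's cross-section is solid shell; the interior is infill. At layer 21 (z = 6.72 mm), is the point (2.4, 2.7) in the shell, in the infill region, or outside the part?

outside

At z = 6.72 mm: the cone contributes a regular 32-gon of circumradius 2.660 (interpolated between r1=3.5 and r2=1.5 at t=0.420); the cylinder at (4.5, 10) is not intersected at this z (z outside [9.5, 33.5]); Combining (union): only the cone is present, so the union is just that shape — 1 connected region. Overall, the cross-section is a single solid region. The nearest boundary edge runs (1.88, 1.88)→(1.48, 2.21); distance from the point to it = 0.96 mm. The point is not inside any of the regions above, so it lies outside the cross-section (0.96 mm from the nearest boundary).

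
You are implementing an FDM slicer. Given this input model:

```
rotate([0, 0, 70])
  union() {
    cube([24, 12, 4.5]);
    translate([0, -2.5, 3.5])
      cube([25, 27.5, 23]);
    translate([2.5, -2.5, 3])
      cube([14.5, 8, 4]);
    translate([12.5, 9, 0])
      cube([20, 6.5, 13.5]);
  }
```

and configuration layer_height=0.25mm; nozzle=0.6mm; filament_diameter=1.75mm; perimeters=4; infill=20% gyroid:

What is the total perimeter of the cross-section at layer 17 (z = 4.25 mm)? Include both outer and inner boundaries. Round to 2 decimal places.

120.00 mm

At z = 4.25 mm: the cube is present — its section is the full 24×12 rectangle (perimeter 72.00 mm); the 25×27.5 cube at (0, -2.5) contributes its full rectangle (perimeter 105.00 mm); the cube at (2.5, -2.5) is present — its section is the full 14.5×8 rectangle (perimeter 45.00 mm); the 20×6.5 cube at (12.5, 9) contributes its full rectangle (perimeter 53.00 mm); Merging all regions: the regions partially overlap (shared area 485.25 mm²), so the edge portions inside another operand are dropped and the merged outline is re-measured after clipping — boundary = 120.00 mm; (rotated 70° about Z; rotation is an isometry so areas/perimeters/island counts are preserved). Overall, the cross-section is a single solid region. Total boundary length (outer) = 120.00 mm.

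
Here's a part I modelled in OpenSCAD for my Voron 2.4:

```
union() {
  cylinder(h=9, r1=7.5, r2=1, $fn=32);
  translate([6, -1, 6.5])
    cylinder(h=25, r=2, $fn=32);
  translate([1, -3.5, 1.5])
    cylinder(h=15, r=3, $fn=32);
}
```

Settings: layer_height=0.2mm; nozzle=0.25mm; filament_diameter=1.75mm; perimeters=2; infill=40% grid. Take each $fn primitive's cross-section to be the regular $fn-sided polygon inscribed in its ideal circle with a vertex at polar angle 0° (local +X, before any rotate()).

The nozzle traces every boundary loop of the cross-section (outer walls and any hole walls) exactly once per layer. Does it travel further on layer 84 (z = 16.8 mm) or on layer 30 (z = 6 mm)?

Layer 84 (z = 16.8): the cone is not intersected at this z (z outside [0, 9]); the r=2 cylinder at (6, -1) contributes a regular 32-gon of circumradius 2 (perimeter = 2·32·2.000·sin(180°/32) = 12.55 mm); the cylinder at (1, -3.5) does not reach this height (z outside [1.5, 16.5]); Taking the union: only the r=2 cylinder at (6, -1) is present, so the union is just that shape — boundary = 12.55 mm. So its perimeter = 12.55 mm. Layer 30 (z = 6): the cone (r1=7.5→r2=1) has section circumradius 3.167 here — a regular 32-gon (perimeter = 2·32·3.167·sin(180°/32) = 19.86 mm); the cylinder at (6, -1) is not intersected at this z (z outside [6.5, 31.5]); the r=3 cylinder at (1, -3.5) gives a regular 32-gon of circumradius 3 (constant along its height) (perimeter = 2·32·3.000·sin(180°/32) = 18.82 mm); Combining (union): the regions partially overlap (shared area 8.68 mm²), so the edge portions inside another operand are dropped and the merged outline is re-measured after clipping — boundary = 27.15 mm. So its perimeter = 27.15 mm. Layer 30 is larger (27.15 vs 12.55 mm).

layer 30 (z = 6 mm)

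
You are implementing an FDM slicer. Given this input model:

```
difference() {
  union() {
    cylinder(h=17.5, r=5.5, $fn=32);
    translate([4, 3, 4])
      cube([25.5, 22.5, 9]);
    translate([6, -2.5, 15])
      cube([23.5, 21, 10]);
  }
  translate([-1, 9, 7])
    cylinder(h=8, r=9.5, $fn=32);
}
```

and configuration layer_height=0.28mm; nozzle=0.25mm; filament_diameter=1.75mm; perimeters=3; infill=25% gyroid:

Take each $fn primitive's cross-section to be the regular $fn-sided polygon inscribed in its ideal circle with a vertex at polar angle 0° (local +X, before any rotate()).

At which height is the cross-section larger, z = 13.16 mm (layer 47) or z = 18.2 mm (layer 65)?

Layer 47 (z = 13.16): the r=5.5 cylinder contributes a regular 32-gon of circumradius 5.5 (area = (32/2)·5.500²·sin(360°/32) = 94.42 mm²); the cube at (4, 3) does not reach this height (z outside [4, 13]); the cube at (6, -2.5) is absent (z outside [15, 25]); Merging all regions: only the r=5.5 cylinder is present, so the union is just that shape — area = 94.42 mm²; the r=9.5 cylinder at (-1, 9) gives a regular 32-gon of circumradius 9.5 (constant along its height) (area = (32/2)·9.500²·sin(360°/32) = 281.71 mm²); Subtracting the remaining from the first: starting from that combined region (94.42 mm²), the r=9.5 cylinder at (-1, 9) partially overlaps it — only the 45.75 mm² overlap (of its 281.71 mm²) is removed, clipping the outline — area = 48.68 mm². So its area = 48.68 mm². Layer 65 (z = 18.2): the cylinder is not intersected at this z (z outside [0, 17.5]); the cube at (4, 3) is not intersected at this z (z outside [4, 13]); the cube at (6, -2.5) is present — its section is the full 23.5×21 rectangle (area 493.50 mm²); Merging all regions: only the 23.5×21 cube at (6, -2.5) is present, so the union is just that shape — area = 493.50 mm²; the cylinder at (-1, 9) does not reach this height (z outside [7, 15]); Taking the first minus the rest: none of the subtracted shapes is present at this height, so the result so far is unchanged — area = 493.50 mm². So its area = 493.50 mm². Layer 65 is larger (493.50 vs 48.68 mm²).

layer 65 (z = 18.2 mm)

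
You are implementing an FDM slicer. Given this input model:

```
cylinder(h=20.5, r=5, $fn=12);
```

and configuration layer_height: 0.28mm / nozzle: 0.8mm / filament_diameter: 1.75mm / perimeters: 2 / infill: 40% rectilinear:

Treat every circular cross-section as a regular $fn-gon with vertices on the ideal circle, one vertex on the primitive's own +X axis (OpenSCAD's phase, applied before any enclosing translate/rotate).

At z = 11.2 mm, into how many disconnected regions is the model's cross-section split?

At z = 11.2 mm: the r=5 cylinder contributes a regular 12-gon of circumradius 5. The result has 1 disconnected region.

1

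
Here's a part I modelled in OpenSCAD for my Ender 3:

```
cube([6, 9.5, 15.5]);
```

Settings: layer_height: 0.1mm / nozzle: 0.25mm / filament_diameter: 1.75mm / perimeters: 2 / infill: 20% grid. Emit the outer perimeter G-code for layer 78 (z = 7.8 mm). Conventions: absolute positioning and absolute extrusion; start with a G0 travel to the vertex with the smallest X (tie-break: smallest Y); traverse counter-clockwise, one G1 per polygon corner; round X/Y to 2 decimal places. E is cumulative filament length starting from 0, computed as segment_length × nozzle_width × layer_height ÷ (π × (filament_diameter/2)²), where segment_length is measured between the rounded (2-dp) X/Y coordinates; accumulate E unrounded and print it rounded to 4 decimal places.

G0 X0.00 Y0.00 Z7.80
G1 X6.00 Y0.00 E0.0624
G1 X6.00 Y9.50 E0.1611
G1 X0.00 Y9.50 E0.2235
G1 X0.00 Y0.00 E0.3222

At z = 7.8 mm: the cube is present — its section is the full 6×9.5 rectangle. The outline is a single polygon with 4 vertices. Extrusion per mm of travel: 0.25 × 0.1 / (π × 0.875²) = 0.010394. Accumulating E over each segment gives final E = 0.3222.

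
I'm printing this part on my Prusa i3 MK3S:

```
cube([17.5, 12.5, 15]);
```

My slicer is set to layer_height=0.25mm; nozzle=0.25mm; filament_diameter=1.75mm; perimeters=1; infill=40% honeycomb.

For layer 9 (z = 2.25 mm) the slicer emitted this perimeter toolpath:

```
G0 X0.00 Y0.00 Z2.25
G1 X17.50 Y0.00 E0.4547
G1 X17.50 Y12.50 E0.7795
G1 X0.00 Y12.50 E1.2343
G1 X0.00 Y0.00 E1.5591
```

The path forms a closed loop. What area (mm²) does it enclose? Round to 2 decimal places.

218.75 mm²

Apply the shoelace formula to the sequence of (X, Y) vertices; enclosed area = 218.75 mm².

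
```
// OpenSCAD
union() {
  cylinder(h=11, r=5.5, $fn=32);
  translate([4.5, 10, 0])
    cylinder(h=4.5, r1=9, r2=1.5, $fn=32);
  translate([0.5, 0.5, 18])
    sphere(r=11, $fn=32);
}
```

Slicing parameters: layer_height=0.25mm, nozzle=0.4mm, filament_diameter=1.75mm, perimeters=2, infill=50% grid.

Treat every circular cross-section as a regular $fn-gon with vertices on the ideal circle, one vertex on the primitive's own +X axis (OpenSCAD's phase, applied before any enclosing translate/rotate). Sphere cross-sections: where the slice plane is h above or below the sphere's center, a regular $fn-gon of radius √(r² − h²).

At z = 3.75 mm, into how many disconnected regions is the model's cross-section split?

At z = 3.75 mm: the cylinder: section is a regular 32-gon, circumradius r=5.5; the cone at (4.5, 10): at t=0.833 of its height the radius interpolates to r₁+(r₂−r₁)t = 2.750, giving a regular 32-gon of that circumradius; the sphere at (0.5, 0.5) does not reach this height (|z−center|=14.250 > r=11); Merging all regions: the 2 present regions are separate (no shared area or edge), so areas and boundary lengths simply add and each stays a separate island — 2 connected regions. The result has 2 disconnected regions.

2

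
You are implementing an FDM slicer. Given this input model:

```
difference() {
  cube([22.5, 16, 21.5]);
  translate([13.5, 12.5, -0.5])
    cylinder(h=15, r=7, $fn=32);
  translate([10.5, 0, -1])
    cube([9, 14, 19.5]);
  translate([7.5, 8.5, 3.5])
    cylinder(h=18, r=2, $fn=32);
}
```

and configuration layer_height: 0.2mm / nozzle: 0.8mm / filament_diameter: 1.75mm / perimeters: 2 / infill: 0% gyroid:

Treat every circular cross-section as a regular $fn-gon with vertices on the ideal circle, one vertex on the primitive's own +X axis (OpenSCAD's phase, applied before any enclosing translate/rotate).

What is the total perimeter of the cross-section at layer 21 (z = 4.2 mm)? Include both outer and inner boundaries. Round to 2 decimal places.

At z = 4.2 mm: the cube (footprint 22.5×16) is included at this height (perimeter 77.00 mm); the cylinder at (13.5, 12.5): section is a regular 32-gon, circumradius r=7 (perimeter = 2·32·7.000·sin(180°/32) = 43.91 mm); the cube at (10.5, 0) is present — its section is the full 9×14 rectangle (perimeter 46.00 mm); the cylinder at (7.5, 8.5): section is a regular 32-gon, circumradius r=2 (perimeter = 2·32·2.000·sin(180°/32) = 12.55 mm); Subtracting the remaining from the first: starting from the 22.5×16 cube, the r=7 cylinder at (13.5, 12.5) partially overlaps it — only the 123.18 mm² overlap (of its 152.95 mm²) is removed, clipping the outline; the 9×14 cube at (10.5, 0) partially overlaps it — only the 56.34 mm² overlap (of its 126.00 mm²) is removed, clipping the outline; the r=2 cylinder at (7.5, 8.5) partially overlaps it — only the 7.53 mm² overlap (of its 12.49 mm²) is removed, clipping the outline — boundary = 93.46 mm. Overall, the cross-section has 2 separate islands. Total boundary length (outer) = 93.46 mm.

93.46 mm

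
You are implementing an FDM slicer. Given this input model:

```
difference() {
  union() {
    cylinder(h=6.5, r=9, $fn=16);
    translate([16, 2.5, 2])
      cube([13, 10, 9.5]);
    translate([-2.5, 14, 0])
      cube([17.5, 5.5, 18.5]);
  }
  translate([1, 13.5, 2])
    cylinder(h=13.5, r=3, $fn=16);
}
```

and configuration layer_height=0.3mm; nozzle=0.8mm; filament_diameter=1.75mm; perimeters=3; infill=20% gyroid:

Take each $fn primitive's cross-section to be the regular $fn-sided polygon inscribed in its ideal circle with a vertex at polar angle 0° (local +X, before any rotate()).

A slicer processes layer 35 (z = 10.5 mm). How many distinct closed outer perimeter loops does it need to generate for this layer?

At z = 10.5 mm: the cylinder is absent (z outside [0, 6.5]); the 13×10 cube at (16, 2.5) contributes its full rectangle; the cube at (-2.5, 14) (footprint 17.5×5.5) is included at this height; Merging all regions: the 2 present regions are separate (no shared area or edge), so areas and boundary lengths simply add and each stays a separate island — 2 connected regions; the r=3 cylinder at (1, 13.5) contributes a regular 16-gon of circumradius 3; Subtracting the remaining from the first: starting from the result so far, the r=3 cylinder at (1, 13.5) partially overlaps it — only the 10.83 mm² overlap (of its 27.55 mm²) is removed, clipping the outline — 2 connected regions. The result has 2 disconnected regions.

2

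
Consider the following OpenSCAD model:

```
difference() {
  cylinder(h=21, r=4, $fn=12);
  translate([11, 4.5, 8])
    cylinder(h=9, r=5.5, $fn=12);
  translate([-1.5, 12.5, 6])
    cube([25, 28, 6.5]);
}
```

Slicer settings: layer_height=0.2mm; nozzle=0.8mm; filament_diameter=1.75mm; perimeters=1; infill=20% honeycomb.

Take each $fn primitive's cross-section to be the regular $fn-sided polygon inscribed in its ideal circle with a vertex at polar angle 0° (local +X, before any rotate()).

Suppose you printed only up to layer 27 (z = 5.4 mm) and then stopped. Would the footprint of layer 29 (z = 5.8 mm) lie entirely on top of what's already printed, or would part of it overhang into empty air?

Compare the two slices. At z = 5.4: the r=4 cylinder contributes a regular 12-gon of circumradius 4 (area = (12/2)·4.000²·sin(360°/12) = 48.00 mm²); the cylinder at (11, 4.5) does not reach this height (z outside [8, 17]); the cube at (-1.5, 12.5) is absent (z outside [6, 12.5]); Subtracting the remaining from the first: none of the subtracted shapes is present at this height, so the r=4 cylinder is unchanged — area = 48.00 mm². At z = 5.8: the r=4 cylinder contributes a regular 12-gon of circumradius 4 (area = (12/2)·4.000²·sin(360°/12) = 48.00 mm²); the cylinder at (11, 4.5) is not intersected at this z (z outside [8, 17]); the cube at (-1.5, 12.5) does not reach this height (z outside [6, 12.5]); After the difference (first − rest): none of the subtracted shapes is present at this height, so the r=4 cylinder is unchanged — area = 48.00 mm². Checking containment: the cross-section at z = 5.8 is a subset of the cross-section at z = 5.4.

entirely on top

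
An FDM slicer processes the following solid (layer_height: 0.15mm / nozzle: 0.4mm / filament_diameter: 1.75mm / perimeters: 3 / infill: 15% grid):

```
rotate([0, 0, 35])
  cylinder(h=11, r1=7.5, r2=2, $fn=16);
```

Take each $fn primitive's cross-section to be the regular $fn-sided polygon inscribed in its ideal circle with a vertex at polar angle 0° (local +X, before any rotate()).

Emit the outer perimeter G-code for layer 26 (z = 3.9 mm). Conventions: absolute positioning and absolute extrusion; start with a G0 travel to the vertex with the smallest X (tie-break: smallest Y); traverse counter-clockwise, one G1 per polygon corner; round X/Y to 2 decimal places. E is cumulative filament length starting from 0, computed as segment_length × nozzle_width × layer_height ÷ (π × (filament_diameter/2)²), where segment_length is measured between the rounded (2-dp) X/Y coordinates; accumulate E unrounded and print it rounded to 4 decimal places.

G0 X-5.47 Y0.96 Z3.90
G1 X-5.42 Y-1.20 E0.0539
G1 X-4.55 Y-3.18 E0.1078
G1 X-2.98 Y-4.68 E0.1620
G1 X-0.96 Y-5.47 E0.2161
G1 X1.20 Y-5.42 E0.2700
G1 X3.18 Y-4.55 E0.3240
G1 X4.68 Y-2.98 E0.3781
G1 X5.47 Y-0.96 E0.4322
G1 X5.42 Y1.20 E0.4861
G1 X4.55 Y3.18 E0.5401
G1 X2.98 Y4.68 E0.5942
G1 X0.96 Y5.47 E0.6483
G1 X-1.20 Y5.42 E0.7022
G1 X-3.18 Y4.55 E0.7562
G1 X-4.68 Y2.98 E0.8104
G1 X-5.47 Y0.96 E0.8645

At z = 3.9 mm: the cone (r1=7.5→r2=2) has section circumradius 5.550 here — a regular 16-gon; (whole slice rotated 35° about Z — lengths, areas and connectivity unchanged). The outline is a single polygon with 16 vertices. Extrusion per mm of travel: 0.4 × 0.15 / (π × 0.875²) = 0.024945. Accumulating E over each segment gives final E = 0.8645.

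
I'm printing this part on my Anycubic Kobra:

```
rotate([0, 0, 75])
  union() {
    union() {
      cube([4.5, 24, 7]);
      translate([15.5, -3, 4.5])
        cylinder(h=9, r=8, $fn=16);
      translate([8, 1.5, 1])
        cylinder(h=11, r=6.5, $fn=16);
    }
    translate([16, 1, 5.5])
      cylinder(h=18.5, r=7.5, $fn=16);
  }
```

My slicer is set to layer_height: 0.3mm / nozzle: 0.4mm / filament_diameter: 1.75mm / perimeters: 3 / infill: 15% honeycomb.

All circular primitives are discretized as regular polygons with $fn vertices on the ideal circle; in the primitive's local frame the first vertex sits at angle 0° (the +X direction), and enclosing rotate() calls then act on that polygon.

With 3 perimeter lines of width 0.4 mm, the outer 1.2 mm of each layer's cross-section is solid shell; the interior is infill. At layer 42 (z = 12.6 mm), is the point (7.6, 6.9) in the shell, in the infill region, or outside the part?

shell

At z = 12.6 mm: the cube is not intersected at this z (z outside [0, 7]); the r=8 cylinder at (15.5, -3) contributes a regular 16-gon of circumradius 8; the cylinder at (8, 1.5) is absent (z outside [1, 12]); Combining (union): only the r=8 cylinder at (15.5, -3) is present, so the union is just that shape — 1 connected region; the r=7.5 cylinder at (16, 1) contributes a regular 16-gon of circumradius 7.5; Combining (union): the regions partially overlap (shared area 122.63 mm²), so overlapping operands fuse into one piece — 1 connected region; (rotated 75° about Z; rotation is an isometry so areas/perimeters/island counts are preserved). Overall, the cross-section is a single solid region. Undo the 75° rotation: the query point maps to (8.632, -5.555) in the un-rotated model frame. The nearest boundary edge runs (8.11, -6.06)→(7.50, -3.00); distance from the point to it = 0.61 mm. The point is inside the cross-section, 0.61 mm from the nearest boundary — within the 1.2 mm shell band (3 × 0.4).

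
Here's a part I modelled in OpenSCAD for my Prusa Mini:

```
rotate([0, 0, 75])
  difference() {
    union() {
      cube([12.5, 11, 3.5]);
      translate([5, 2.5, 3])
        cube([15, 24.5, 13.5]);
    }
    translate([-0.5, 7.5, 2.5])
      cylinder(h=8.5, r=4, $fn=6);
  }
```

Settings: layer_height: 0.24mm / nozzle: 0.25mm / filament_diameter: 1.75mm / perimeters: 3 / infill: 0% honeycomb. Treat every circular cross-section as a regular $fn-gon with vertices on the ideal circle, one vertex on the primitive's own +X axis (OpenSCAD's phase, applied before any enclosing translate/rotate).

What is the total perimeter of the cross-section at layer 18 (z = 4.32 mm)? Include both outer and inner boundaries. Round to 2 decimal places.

At z = 4.32 mm: the cube is not intersected at this z (z outside [0, 3.5]); the 15×24.5 cube at (5, 2.5) contributes its full rectangle (perimeter 79.00 mm); Taking the union: only the 15×24.5 cube at (5, 2.5) is present, so the union is just that shape — boundary = 79.00 mm; the r=4 cylinder at (-0.5, 7.5) contributes a regular 6-gon of circumradius 4 (perimeter = 2·6·4.000·sin(180°/6) = 24.00 mm); Subtracting the remaining from the first: starting from that combined region, the r=4 cylinder at (-0.5, 7.5) misses the remaining region (no effect) — boundary = 79.00 mm; (rotated 75° about Z; rotation is an isometry so areas/perimeters/island counts are preserved). Overall, the cross-section is a single solid region. Total boundary length (outer) = 79.00 mm.

79.00 mm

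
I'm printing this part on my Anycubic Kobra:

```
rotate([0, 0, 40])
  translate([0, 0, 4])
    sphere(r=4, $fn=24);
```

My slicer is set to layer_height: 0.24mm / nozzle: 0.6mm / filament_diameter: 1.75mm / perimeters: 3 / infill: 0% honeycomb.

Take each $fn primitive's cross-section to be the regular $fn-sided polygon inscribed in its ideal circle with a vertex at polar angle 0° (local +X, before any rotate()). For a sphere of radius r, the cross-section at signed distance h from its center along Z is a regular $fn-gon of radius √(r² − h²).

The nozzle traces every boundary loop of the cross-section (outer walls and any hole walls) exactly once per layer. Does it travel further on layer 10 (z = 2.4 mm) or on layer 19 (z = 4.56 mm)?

layer 19 (z = 4.56 mm)

Layer 10 (z = 2.4): the sphere: section is a regular 24-gon, circumradius = √(r²−h²) = √(4²−1.6²) = 3.666 (perimeter = 2·24·3.666·sin(180°/24) = 22.97 mm); (rotated 40° about Z; rotation is an isometry so areas/perimeters/island counts are preserved). So its perimeter = 22.97 mm. Layer 19 (z = 4.56): the r=4 sphere contributes a regular 24-gon of circumradius √(4²−0.56²) = 3.961 (perimeter = 2·24·3.961·sin(180°/24) = 24.81 mm); (whole slice rotated 40° about Z — lengths, areas and connectivity unchanged). So its perimeter = 24.81 mm. Layer 19 is larger (24.81 vs 22.97 mm).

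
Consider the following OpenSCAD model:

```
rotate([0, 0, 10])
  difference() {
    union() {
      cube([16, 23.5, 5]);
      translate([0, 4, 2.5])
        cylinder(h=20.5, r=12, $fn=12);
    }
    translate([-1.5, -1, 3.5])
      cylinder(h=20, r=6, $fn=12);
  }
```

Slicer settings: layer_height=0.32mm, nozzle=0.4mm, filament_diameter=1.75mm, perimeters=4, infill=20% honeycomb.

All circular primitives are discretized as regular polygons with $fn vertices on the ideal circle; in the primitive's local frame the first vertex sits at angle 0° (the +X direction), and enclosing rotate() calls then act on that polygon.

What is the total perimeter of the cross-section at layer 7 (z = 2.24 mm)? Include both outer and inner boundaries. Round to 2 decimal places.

At z = 2.24 mm: the 16×23.5 cube contributes its full rectangle (perimeter 79.00 mm); the cylinder at (0, 4) is not intersected at this z (z outside [2.5, 23]); Taking the union: only the 16×23.5 cube is present, so the union is just that shape — boundary = 79.00 mm; the cylinder at (-1.5, -1) does not reach this height (z outside [3.5, 23.5]); Taking the first minus the rest: none of the subtracted shapes is present at this height, so the result so far is unchanged — boundary = 79.00 mm; (rotated 10° about Z; rotation is an isometry so areas/perimeters/island counts are preserved). Overall, the cross-section is a single solid region. Total boundary length (outer) = 79.00 mm.

79.00 mm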